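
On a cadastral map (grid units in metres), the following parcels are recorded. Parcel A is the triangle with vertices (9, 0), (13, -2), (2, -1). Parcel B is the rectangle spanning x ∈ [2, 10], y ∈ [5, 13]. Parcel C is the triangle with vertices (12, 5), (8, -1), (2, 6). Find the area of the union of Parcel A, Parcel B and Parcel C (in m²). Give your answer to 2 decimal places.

100.08

By inclusion–exclusion:
Individual areas: |Parcel A| = 9, |Parcel B| = 64, |Parcel C| = 32.
|Parcel A∩Parcel B| = 0.
|Parcel A∩Parcel C| = 0.5512.
|Parcel B∩Parcel C| = 4.3714.
|Parcel A∩Parcel B∩Parcel C| = 0.
|Parcel A ∪ Parcel B ∪ Parcel C| = 105 − 4.9226 + 0 = 100.08.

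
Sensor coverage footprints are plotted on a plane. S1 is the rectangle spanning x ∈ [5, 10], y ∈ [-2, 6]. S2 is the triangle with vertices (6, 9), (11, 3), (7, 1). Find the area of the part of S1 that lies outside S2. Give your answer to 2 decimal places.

|S1| = 40, |S1∩S2| = 12.9625.
|S1 ∖ S2| = |S1| − |S1∩S2| = 40 − 12.9625 = 27.04.

27.04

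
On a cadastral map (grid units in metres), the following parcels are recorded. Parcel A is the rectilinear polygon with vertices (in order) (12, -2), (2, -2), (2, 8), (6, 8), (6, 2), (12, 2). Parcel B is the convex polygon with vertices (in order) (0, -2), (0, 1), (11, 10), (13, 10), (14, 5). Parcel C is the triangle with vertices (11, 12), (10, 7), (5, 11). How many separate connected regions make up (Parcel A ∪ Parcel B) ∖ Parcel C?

1

(Parcel A ∪ Parcel B) ∖ Parcel C is a single connected region.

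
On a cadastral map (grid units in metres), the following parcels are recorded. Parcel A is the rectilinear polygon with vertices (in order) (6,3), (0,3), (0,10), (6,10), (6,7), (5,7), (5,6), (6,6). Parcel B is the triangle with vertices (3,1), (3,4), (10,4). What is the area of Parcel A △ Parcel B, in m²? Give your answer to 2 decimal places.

|Parcel A| = 41, |Parcel B| = 10.5, |Parcel A∩Parcel B| = 3.
|Parcel A △ Parcel B| = |Parcel A| + |Parcel B| − 2·|Parcel A∩Parcel B| = 41 + 10.5 − 6 = 45.50.

45.50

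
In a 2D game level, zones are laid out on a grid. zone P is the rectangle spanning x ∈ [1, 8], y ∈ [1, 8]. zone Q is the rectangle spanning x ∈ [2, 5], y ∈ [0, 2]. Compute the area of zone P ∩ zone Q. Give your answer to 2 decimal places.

|zone P∩zone Q|: x∈[2,5], y∈[1,2] → 3·1 = 3.

3.00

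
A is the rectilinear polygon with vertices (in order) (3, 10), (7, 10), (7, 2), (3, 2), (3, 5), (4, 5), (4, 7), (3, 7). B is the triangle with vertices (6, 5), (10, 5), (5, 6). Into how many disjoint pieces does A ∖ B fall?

1

A ∖ B is a single connected region.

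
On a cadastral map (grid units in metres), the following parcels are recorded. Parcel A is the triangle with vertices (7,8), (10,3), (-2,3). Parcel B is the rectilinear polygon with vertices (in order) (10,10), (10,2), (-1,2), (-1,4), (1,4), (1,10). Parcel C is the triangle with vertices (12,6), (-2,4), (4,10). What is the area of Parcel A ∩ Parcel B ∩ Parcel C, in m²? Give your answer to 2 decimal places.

10.89

The intersection is the polygon with vertices (1,4.667), (7,8), (8.5,5.5), (1,4.429).
By the shoelace formula its area is 10.89.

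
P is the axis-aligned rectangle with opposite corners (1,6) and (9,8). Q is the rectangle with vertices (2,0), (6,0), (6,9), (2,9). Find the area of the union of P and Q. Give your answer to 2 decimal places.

44.00

By inclusion–exclusion:
Individual areas: |P| = 16, |Q| = 36.
|P∩Q|: x∈[2,6], y∈[6,8] → 4·2 = 8.
|P ∪ Q| = 52 − 8 = 44.00.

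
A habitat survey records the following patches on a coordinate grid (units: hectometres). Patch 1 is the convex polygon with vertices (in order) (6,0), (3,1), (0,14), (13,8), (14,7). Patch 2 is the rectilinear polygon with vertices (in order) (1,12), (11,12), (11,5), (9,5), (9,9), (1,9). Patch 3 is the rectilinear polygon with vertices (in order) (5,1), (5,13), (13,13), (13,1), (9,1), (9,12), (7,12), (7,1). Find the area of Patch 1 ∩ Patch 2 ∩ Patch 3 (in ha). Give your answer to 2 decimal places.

13.23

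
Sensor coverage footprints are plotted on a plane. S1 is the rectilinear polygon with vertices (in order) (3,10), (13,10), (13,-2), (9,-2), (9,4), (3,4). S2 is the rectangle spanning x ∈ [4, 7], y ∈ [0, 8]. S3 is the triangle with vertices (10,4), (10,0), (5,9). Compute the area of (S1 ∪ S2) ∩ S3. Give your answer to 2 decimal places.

The region (S1 ∪ S2) ∩ S3 is the polygon with vertices (9,4), (7.778,4), (5,9), (10,4), (10,0), (9,1.8).
By the shoelace formula its area is 8.66.

8.66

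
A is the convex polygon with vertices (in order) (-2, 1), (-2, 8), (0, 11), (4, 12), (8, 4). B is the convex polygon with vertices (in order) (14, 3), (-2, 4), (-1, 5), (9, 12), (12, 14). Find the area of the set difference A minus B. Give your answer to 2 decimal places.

41.43

|A| = 72, |A∩B| = 30.5677.
|A ∖ B| = |A| − |A∩B| = 72 − 30.5677 = 41.43.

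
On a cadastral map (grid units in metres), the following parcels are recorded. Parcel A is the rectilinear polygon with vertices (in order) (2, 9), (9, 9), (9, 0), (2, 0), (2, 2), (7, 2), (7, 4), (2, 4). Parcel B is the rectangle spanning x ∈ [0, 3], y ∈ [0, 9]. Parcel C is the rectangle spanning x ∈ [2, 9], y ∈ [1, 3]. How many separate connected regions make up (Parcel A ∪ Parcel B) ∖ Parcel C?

(Parcel A ∪ Parcel B) ∖ Parcel C is a single connected region.

1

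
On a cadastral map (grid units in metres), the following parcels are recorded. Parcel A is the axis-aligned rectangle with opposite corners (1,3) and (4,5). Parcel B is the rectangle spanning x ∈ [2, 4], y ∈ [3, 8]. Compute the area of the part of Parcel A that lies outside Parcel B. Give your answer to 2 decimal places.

|Parcel A∩Parcel B|: x∈[2,4], y∈[3,5] → 2·2 = 4.
|Parcel A| = 6.
|Parcel A ∖ Parcel B| = |Parcel A| − |Parcel A∩Parcel B| = 6 − 4 = 2.00.

2.00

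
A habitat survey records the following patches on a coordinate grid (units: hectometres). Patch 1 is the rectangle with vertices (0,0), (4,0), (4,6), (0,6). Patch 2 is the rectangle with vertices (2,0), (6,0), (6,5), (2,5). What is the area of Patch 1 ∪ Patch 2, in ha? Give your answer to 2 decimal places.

By inclusion–exclusion:
Individual areas: |Patch 1| = 24, |Patch 2| = 20.
|Patch 1∩Patch 2|: x∈[2,4], y∈[0,5] → 2·5 = 10.
|Patch 1 ∪ Patch 2| = 44 − 10 = 34.00.

34.00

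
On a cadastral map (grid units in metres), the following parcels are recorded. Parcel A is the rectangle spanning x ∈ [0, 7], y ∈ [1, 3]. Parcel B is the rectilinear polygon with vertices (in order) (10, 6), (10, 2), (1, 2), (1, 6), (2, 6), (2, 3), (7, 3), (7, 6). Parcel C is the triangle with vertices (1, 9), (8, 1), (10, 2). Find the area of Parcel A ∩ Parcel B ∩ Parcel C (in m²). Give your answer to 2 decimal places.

0.32

The intersection is the polygon with vertices (7,3), (7,2.143), (6.25,3).
By the shoelace formula its area is 0.32.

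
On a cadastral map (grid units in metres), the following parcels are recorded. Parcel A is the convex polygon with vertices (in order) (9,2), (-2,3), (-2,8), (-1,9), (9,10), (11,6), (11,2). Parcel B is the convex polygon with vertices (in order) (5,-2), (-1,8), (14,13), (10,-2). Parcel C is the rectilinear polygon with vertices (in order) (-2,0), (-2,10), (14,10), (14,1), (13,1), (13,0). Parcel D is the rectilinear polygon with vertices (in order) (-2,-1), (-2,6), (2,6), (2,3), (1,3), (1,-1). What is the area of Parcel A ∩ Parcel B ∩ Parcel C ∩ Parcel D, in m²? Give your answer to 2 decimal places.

2.70

The intersection is the polygon with vertices (0.2,6), (2,6), (2,3).
By the shoelace formula its area is 2.70.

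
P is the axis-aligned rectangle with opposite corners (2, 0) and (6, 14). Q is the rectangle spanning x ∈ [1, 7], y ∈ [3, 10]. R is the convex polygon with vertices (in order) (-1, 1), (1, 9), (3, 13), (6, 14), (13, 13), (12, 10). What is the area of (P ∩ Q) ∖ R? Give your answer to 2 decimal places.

|P ∩ Q| = 28.
|(P ∩ Q) ∩ R| = 22.1538.
|(P ∩ Q) ∖ R| = 28 − 22.1538 = 5.85.

5.85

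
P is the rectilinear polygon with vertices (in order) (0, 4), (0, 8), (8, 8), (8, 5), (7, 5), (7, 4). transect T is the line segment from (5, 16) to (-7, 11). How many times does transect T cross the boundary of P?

0

The segment lies entirely outside P and never meets its boundary.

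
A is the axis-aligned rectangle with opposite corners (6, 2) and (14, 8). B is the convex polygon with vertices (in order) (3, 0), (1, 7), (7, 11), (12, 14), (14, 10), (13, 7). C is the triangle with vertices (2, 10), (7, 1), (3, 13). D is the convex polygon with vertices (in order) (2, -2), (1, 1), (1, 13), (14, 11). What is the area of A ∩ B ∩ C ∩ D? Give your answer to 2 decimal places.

The intersection is the polygon with vertices (6,2.8), (6,4), (6.408,2.776), (6.162,2.509).
By the shoelace formula its area is 0.30.

0.30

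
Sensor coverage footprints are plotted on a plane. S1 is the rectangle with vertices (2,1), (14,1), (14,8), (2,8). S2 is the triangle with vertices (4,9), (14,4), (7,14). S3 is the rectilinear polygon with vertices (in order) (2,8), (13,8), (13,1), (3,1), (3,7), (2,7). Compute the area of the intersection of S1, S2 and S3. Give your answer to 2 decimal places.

9.94

The intersection is the polygon with vertices (13,5.429), (13,4.5), (6,8), (11.2,8).
By the shoelace formula its area is 9.94.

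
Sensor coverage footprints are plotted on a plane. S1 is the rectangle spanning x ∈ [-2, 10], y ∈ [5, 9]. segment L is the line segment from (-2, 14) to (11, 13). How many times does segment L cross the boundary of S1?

0

The segment lies entirely outside S1 and never meets its boundary.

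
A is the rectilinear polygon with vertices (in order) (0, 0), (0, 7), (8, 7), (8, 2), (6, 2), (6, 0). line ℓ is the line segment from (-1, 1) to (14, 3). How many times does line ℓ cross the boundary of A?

4

The segment meets the boundary at (8,2.2), (6.5,2), (6,1.933), (0,1.133).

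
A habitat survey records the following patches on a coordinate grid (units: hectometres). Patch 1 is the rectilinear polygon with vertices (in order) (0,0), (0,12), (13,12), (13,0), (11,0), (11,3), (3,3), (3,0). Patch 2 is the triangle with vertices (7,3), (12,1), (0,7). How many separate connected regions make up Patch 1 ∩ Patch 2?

Patch 1 ∩ Patch 2 splits into 2 disjoint pieces (area 0.05, area 2).

2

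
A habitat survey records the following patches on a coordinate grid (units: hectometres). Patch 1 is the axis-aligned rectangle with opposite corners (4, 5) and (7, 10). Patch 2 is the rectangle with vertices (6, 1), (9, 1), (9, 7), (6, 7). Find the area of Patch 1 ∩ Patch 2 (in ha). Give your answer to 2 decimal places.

|Patch 1∩Patch 2|: x∈[6,7], y∈[5,7] → 1·2 = 2.

2.00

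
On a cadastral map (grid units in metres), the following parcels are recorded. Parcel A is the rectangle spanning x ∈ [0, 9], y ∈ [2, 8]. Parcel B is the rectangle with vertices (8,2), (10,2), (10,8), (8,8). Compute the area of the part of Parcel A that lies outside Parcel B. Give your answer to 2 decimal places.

48.00

|Parcel A∩Parcel B|: x∈[8,9], y∈[2,8] → 1·6 = 6.
|Parcel A| = 54.
|Parcel A ∖ Parcel B| = |Parcel A| − |Parcel A∩Parcel B| = 54 − 6 = 48.00.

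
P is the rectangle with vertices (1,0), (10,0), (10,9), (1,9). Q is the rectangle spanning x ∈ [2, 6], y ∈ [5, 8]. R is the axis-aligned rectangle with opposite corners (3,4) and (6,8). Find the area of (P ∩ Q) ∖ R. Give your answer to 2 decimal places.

3.00

|P ∩ Q| = 12.
|(P ∩ Q) ∩ R| = 9.
|(P ∩ Q) ∖ R| = 12 − 9 = 3.00.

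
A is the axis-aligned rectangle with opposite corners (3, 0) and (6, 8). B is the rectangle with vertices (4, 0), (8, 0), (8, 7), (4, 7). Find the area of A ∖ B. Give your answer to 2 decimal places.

10.00

|A∩B|: x∈[4,6], y∈[0,7] → 2·7 = 14.
|A| = 24.
|A ∖ B| = |A| − |A∩B| = 24 − 14 = 10.00.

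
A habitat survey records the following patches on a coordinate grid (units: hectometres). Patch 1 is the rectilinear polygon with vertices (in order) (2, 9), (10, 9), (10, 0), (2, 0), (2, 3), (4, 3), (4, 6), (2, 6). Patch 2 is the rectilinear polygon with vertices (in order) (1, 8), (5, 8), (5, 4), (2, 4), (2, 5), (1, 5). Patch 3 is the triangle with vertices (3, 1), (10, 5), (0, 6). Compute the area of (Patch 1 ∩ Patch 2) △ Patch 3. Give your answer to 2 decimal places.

|Patch 1 ∩ Patch 2| = 8.
|(Patch 1 ∩ Patch 2) ∩ Patch 3| = 1.55.
|(Patch 1 ∩ Patch 2) △ Patch 3| = 8 + 23.5 − 3.1 = 28.40.

28.40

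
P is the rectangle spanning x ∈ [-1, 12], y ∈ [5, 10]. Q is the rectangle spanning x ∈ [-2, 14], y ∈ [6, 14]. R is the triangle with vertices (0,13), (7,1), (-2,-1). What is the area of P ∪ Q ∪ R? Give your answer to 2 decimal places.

178.83

By inclusion–exclusion:
Individual areas: |P| = 65, |Q| = 128, |R| = 61.
|P∩Q|: x∈[-1,12], y∈[6,10] → 13·4 = 52.
|P∩R| = 19.8988.
|Q∩R| = 17.7917.
|P∩Q∩R| = 14.5238.
|P ∪ Q ∪ R| = 254 − 89.6905 + 14.5238 = 178.83.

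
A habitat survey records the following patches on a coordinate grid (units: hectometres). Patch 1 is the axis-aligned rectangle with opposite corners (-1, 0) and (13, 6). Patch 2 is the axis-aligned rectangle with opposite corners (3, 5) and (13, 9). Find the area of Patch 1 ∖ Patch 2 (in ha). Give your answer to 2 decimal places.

|Patch 1∩Patch 2|: x∈[3,13], y∈[5,6] → 10·1 = 10.
|Patch 1| = 84.
|Patch 1 ∖ Patch 2| = |Patch 1| − |Patch 1∩Patch 2| = 84 − 10 = 74.00.

74.00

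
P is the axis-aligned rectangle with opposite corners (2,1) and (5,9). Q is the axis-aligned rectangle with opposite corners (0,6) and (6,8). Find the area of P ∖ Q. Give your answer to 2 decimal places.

|P∩Q|: x∈[2,5], y∈[6,8] → 3·2 = 6.
|P| = 24.
|P ∖ Q| = |P| − |P∩Q| = 24 − 6 = 18.00.

18.00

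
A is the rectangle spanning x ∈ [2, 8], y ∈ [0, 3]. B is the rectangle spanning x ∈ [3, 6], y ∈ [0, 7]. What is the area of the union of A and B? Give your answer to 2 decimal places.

30.00

By inclusion–exclusion:
Individual areas: |A| = 18, |B| = 21.
|A∩B|: x∈[3,6], y∈[0,3] → 3·3 = 9.
|A ∪ B| = 39 − 9 = 30.00.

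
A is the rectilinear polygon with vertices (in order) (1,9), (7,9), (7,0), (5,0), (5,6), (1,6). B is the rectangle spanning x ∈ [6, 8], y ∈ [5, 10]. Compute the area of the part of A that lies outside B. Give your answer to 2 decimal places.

|A| = 30, |A∩B| = 4.
|A ∖ B| = |A| − |A∩B| = 30 − 4 = 26.00.

26.00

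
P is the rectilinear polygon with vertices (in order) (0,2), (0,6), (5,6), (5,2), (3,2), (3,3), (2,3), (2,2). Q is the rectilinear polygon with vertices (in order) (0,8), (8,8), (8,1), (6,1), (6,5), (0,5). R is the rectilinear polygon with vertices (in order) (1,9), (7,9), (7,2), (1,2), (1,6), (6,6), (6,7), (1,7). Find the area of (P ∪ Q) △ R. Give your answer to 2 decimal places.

29.00

|P ∪ Q| = 46.
|(P ∪ Q) ∩ R| = 27.
|(P ∪ Q) △ R| = 46 + 37 − 54 = 29.00.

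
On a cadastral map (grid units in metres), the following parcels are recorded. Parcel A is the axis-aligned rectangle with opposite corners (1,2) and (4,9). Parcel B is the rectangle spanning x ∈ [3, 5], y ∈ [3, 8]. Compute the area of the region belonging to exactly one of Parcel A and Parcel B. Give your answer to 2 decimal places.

21.00

|Parcel A∩Parcel B|: x∈[3,4], y∈[3,8] → 1·5 = 5.
|Parcel A △ Parcel B| = |Parcel A| + |Parcel B| − 2·|Parcel A∩Parcel B| = 21 + 10 − 10 = 21.00.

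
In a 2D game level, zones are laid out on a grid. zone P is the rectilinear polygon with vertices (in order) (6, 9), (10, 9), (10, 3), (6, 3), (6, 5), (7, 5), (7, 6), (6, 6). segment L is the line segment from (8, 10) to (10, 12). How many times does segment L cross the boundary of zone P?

The segment lies entirely outside zone P and never meets its boundary.

0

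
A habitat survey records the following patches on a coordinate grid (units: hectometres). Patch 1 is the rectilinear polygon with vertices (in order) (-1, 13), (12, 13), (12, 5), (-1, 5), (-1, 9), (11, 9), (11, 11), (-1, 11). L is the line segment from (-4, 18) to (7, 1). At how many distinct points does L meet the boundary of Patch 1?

4

The segment meets the boundary at (4.412,5), (1.824,9), (-0.765,13), (0.529,11).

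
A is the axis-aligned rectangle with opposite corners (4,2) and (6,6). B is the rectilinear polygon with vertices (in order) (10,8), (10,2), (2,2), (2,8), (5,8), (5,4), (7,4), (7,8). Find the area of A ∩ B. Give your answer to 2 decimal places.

6.00

The intersection is the polygon with vertices (6,2), (4,2), (4,6), (5,6), (5,4), (6,4).
By the shoelace formula its area is 6.00.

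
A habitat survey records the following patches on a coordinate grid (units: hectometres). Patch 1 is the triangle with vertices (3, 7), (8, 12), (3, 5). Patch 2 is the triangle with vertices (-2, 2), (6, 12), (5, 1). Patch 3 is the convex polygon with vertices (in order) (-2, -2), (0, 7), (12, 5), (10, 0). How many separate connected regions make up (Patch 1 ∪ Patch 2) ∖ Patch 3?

2

(Patch 1 ∪ Patch 2) ∖ Patch 3 splits into 2 disjoint pieces (area 12.1023, area 0.7385).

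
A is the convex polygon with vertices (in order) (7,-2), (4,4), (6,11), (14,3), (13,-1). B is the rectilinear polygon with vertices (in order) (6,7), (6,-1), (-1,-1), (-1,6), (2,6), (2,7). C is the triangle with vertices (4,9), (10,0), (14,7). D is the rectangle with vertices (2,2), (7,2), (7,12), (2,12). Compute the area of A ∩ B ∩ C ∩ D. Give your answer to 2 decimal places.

0.33

The intersection is the polygon with vertices (6,6), (5.333,7), (6,7).
By the shoelace formula its area is 0.33.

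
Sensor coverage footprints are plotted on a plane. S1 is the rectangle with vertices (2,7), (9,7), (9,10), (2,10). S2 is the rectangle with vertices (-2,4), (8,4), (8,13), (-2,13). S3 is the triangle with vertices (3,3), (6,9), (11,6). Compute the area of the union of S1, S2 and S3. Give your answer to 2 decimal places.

97.97

By inclusion–exclusion:
Individual areas: |S1| = 21, |S2| = 90, |S3| = 19.5.
|S1∩S2|: x∈[2,8], y∈[7,10] → 6·3 = 18.
|S1∩S3| = 4.3.
|S2∩S3| = 14.0292.
|S1∩S2∩S3| = 3.8.
|S1 ∪ S2 ∪ S3| = 130.5 − 36.3292 + 3.8 = 97.97.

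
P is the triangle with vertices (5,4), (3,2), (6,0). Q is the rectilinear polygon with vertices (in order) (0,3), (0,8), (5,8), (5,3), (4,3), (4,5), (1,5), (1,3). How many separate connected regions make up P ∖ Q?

1

P ∖ Q is a single connected region.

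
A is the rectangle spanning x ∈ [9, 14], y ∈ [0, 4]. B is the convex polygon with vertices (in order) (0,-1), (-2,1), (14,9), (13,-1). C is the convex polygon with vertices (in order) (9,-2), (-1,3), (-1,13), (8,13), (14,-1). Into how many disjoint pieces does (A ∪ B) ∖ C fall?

2

(A ∪ B) ∖ C splits into 2 disjoint pieces (area 16.1828, area 15.125).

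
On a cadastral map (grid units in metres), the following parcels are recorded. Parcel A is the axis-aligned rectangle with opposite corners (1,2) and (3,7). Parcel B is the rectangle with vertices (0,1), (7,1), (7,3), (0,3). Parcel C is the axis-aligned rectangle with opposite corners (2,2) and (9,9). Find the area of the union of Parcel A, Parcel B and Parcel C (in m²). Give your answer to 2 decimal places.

62.00

By inclusion–exclusion:
Individual areas: |Parcel A| = 10, |Parcel B| = 14, |Parcel C| = 49.
|Parcel A∩Parcel B|: x∈[1,3], y∈[2,3] → 2·1 = 2.
|Parcel A∩Parcel C|: x∈[2,3], y∈[2,7] → 1·5 = 5.
|Parcel B∩Parcel C|: x∈[2,7], y∈[2,3] → 5·1 = 5.
|Parcel A∩Parcel B∩Parcel C| = 1.
|Parcel A ∪ Parcel B ∪ Parcel C| = 73 − 12 + 1 = 62.00.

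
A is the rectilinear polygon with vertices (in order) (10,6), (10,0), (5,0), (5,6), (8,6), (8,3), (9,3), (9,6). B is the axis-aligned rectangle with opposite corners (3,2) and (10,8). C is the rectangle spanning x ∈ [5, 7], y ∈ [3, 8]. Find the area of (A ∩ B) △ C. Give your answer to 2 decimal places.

|A ∩ B| = 17.
|(A ∩ B) ∩ C| = 6.
|(A ∩ B) △ C| = 17 + 10 − 12 = 15.00.

15.00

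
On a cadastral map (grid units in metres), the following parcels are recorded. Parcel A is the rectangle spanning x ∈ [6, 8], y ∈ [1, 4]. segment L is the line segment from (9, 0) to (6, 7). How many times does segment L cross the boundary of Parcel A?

2

The segment meets the boundary at (7.286,4), (8,2.333).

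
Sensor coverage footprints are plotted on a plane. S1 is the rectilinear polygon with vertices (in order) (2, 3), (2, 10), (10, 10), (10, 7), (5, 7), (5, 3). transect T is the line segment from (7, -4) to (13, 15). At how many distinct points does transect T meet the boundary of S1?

0

The segment lies entirely outside S1 and never meets its boundary.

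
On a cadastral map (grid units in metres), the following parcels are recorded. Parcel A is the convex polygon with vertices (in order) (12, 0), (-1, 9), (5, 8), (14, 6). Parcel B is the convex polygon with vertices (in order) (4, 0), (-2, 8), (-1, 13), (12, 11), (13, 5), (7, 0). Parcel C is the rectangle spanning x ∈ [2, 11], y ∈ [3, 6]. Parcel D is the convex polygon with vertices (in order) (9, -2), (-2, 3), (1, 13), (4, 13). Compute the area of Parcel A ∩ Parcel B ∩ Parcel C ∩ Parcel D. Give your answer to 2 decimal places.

The intersection is the polygon with vertices (3.333,6), (6.333,6), (7.233,3.3).
By the shoelace formula its area is 4.05.

4.05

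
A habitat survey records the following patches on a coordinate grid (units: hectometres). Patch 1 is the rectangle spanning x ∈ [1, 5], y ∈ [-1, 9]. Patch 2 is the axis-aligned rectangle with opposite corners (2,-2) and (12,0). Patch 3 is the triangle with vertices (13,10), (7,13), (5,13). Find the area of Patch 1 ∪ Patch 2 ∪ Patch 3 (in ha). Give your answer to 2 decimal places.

60.00

By inclusion–exclusion:
Individual areas: |Patch 1| = 40, |Patch 2| = 20, |Patch 3| = 3.
|Patch 1∩Patch 2|: x∈[2,5], y∈[-1,0] → 3·1 = 3.
|Patch 1∩Patch 3| = 0.
|Patch 2∩Patch 3| = 0.
|Patch 1∩Patch 2∩Patch 3| = 0.
|Patch 1 ∪ Patch 2 ∪ Patch 3| = 63 − 3 + 0 = 60.00.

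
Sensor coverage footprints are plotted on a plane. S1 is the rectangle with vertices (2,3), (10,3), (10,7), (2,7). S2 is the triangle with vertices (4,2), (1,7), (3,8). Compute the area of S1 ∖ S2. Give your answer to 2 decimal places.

27.63

|S1| = 32, |S1∩S2| = 4.3667.
|S1 ∖ S2| = |S1| − |S1∩S2| = 32 − 4.3667 = 27.63.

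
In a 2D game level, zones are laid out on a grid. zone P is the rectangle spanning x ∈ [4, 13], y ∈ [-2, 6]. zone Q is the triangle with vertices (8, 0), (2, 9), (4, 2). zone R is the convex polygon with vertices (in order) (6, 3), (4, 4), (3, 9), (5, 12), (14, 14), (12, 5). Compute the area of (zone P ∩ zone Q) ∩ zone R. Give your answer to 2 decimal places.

2.00

The region (zone P ∩ zone Q) ∩ zone R is the polygon with vertices (6,3), (4,4), (4,6).
By the shoelace formula its area is 2.00.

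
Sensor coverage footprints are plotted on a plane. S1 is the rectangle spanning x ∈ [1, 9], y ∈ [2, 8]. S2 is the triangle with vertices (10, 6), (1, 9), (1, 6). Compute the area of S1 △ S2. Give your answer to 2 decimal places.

|S1| = 48, |S2| = 13.5, |S1∩S2| = 11.8333.
|S1 △ S2| = |S1| + |S2| − 2·|S1∩S2| = 48 + 13.5 − 23.6667 = 37.83.

37.83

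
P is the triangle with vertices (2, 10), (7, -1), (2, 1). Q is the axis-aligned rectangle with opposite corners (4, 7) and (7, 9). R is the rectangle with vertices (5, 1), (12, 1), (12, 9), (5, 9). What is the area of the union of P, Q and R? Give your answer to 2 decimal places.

By inclusion–exclusion:
Individual areas: |P| = 22.5, |Q| = 6, |R| = 56.
|P∩Q| = 0.
|P∩R| = 1.3091.
|Q∩R|: x∈[5,7], y∈[7,9] → 2·2 = 4.
|P∩Q∩R| = 0.
|P ∪ Q ∪ R| = 84.5 − 5.3091 + 0 = 79.19.

79.19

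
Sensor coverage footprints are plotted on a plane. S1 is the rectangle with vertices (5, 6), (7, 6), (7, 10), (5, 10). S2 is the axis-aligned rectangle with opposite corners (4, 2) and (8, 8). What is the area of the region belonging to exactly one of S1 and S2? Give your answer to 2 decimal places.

|S1∩S2|: x∈[5,7], y∈[6,8] → 2·2 = 4.
|S1 △ S2| = |S1| + |S2| − 2·|S1∩S2| = 8 + 24 − 8 = 24.00.

24.00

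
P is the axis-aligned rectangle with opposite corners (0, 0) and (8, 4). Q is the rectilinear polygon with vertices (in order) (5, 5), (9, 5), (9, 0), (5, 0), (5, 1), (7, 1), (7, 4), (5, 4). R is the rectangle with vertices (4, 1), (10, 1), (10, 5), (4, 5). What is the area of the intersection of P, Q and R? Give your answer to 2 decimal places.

3.00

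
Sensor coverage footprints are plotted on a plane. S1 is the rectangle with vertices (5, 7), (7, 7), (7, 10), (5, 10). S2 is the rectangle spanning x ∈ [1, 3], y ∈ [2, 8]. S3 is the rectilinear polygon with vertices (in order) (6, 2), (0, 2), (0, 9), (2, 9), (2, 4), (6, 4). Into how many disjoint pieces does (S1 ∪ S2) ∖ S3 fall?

2

(S1 ∪ S2) ∖ S3 splits into 2 disjoint pieces (area 6, area 4).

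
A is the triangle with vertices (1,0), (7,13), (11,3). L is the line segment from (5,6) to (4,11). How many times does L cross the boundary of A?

The segment meets the boundary at (4.628,7.86).

1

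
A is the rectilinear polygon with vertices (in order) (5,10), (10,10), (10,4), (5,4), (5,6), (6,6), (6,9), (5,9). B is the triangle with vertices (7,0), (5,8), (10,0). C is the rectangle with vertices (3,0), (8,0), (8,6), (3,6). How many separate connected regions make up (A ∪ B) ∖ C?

2

(A ∪ B) ∖ C splits into 2 disjoint pieces (area 21.7, area 3.2).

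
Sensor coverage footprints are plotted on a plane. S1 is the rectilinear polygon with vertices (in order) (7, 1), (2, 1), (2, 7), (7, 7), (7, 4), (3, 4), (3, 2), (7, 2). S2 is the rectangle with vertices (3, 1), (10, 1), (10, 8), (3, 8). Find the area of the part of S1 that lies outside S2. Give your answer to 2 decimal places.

|S1| = 22, |S1∩S2| = 16.
|S1 ∖ S2| = |S1| − |S1∩S2| = 22 − 16 = 6.00.

6.00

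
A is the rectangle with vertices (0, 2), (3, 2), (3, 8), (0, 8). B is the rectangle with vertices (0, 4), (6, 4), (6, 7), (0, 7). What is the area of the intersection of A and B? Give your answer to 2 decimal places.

|A∩B|: x∈[0,3], y∈[4,7] → 3·3 = 9.

9.00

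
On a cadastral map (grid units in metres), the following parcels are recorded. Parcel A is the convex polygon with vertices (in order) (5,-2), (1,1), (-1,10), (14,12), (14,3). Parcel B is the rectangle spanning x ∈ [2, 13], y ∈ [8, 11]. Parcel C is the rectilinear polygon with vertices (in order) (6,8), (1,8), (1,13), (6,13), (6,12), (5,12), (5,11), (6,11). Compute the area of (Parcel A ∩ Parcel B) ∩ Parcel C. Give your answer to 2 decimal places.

10.67

The region (Parcel A ∩ Parcel B) ∩ Parcel C is the polygon with vertices (2,8), (2,10.4), (6,10.933), (6,8).
By the shoelace formula its area is 10.67.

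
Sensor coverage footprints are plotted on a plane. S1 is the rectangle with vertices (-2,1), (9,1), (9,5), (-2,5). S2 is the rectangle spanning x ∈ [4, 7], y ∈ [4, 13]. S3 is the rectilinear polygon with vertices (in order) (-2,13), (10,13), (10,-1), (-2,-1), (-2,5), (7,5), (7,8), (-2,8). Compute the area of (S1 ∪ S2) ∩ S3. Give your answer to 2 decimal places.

59.00

|S1 ∪ S2| = 68.
|(S1 ∪ S2) ∩ S3| = 59.00.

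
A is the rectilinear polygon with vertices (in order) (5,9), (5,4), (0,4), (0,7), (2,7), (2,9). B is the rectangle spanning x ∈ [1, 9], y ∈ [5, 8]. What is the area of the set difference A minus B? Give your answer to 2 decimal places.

10.00

|A| = 21, |A∩B| = 11.
|A ∖ B| = |A| − |A∩B| = 21 − 11 = 10.00.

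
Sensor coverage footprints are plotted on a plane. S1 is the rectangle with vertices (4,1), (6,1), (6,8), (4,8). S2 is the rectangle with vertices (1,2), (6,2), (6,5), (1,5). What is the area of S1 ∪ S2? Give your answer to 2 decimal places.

23.00

By inclusion–exclusion:
Individual areas: |S1| = 14, |S2| = 15.
|S1∩S2|: x∈[4,6], y∈[2,5] → 2·3 = 6.
|S1 ∪ S2| = 29 − 6 = 23.00.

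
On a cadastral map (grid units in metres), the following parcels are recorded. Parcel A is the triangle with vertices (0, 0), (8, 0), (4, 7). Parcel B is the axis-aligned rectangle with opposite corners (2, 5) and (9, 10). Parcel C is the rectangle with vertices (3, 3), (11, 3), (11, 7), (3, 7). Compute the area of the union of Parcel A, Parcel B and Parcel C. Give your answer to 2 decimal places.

75.29

By inclusion–exclusion:
Individual areas: |Parcel A| = 28, |Parcel B| = 35, |Parcel C| = 32.
|Parcel A∩Parcel B| = 2.2857.
|Parcel A∩Parcel C| = 7.6964.
|Parcel B∩Parcel C|: x∈[3,9], y∈[5,7] → 6·2 = 12.
|Parcel A∩Parcel B∩Parcel C| = 2.2679.
|Parcel A ∪ Parcel B ∪ Parcel C| = 95 − 21.9821 + 2.2679 = 75.29.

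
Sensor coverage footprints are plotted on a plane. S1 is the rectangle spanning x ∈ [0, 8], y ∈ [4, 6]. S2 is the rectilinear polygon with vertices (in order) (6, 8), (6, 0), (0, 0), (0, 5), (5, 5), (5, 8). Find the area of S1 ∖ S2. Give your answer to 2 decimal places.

|S1| = 16, |S1∩S2| = 7.
|S1 ∖ S2| = |S1| − |S1∩S2| = 16 − 7 = 9.00.

9.00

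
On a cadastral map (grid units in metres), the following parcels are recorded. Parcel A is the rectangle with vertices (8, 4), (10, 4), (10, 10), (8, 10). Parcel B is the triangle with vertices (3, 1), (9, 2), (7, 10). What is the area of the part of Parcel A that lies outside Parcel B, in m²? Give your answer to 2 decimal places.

|Parcel A| = 12, |Parcel A∩Parcel B| = 0.5.
|Parcel A ∖ Parcel B| = |Parcel A| − |Parcel A∩Parcel B| = 12 − 0.5 = 11.50.

11.50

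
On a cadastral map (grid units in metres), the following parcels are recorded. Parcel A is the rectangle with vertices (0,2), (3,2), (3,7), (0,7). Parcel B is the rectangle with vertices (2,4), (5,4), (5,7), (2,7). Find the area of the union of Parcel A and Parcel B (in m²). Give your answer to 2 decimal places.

By inclusion–exclusion:
Individual areas: |Parcel A| = 15, |Parcel B| = 9.
|Parcel A∩Parcel B|: x∈[2,3], y∈[4,7] → 1·3 = 3.
|Parcel A ∪ Parcel B| = 24 − 3 = 21.00.

21.00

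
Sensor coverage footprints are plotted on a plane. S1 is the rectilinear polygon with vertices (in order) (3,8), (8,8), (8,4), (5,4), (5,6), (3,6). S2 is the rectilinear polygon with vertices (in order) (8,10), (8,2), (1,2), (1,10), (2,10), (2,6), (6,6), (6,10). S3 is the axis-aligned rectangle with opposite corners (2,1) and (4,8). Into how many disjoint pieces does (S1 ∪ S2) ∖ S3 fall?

2

(S1 ∪ S2) ∖ S3 splits into 2 disjoint pieces (area 28, area 8).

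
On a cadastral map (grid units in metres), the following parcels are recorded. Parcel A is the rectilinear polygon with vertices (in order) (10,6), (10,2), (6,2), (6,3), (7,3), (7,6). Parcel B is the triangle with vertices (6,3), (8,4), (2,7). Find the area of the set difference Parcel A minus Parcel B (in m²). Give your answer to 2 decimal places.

12.50

|Parcel A| = 13, |Parcel A∩Parcel B| = 0.5.
|Parcel A ∖ Parcel B| = |Parcel A| − |Parcel A∩Parcel B| = 13 − 0.5 = 12.50.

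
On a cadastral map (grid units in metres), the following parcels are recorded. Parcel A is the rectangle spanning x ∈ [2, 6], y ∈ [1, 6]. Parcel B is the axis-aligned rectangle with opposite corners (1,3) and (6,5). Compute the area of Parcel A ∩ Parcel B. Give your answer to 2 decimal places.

|Parcel A∩Parcel B|: x∈[2,6], y∈[3,5] → 4·2 = 8.

8.00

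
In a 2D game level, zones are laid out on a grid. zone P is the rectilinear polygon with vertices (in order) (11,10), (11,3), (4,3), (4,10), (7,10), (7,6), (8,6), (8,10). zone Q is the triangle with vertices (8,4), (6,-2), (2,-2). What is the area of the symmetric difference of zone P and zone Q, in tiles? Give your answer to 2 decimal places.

|zone P| = 45, |zone Q| = 12, |zone P∩zone Q| = 0.3333.
|zone P △ zone Q| = |zone P| + |zone Q| − 2·|zone P∩zone Q| = 45 + 12 − 0.6667 = 56.33.

56.33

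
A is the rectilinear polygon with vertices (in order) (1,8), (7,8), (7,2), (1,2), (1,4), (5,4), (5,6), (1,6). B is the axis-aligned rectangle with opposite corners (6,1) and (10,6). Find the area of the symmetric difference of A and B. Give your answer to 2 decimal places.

40.00

|A| = 28, |B| = 20, |A∩B| = 4.
|A △ B| = |A| + |B| − 2·|A∩B| = 28 + 20 − 8 = 40.00.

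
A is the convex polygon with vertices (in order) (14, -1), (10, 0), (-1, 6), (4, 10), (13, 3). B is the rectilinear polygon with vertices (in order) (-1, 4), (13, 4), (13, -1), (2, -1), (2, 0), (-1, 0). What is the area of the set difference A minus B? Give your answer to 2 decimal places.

41.35

|A| = 68.5, |A∩B| = 27.1488.
|A ∖ B| = |A| − |A∩B| = 68.5 − 27.1488 = 41.35.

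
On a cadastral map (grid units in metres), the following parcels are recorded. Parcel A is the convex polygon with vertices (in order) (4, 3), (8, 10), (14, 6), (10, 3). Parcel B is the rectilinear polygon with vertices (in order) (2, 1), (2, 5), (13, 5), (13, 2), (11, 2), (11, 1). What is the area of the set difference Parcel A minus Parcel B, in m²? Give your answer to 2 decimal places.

24.48

|Parcel A| = 38, |Parcel A∩Parcel B| = 13.5238.
|Parcel A ∖ Parcel B| = |Parcel A| − |Parcel A∩Parcel B| = 38 − 13.5238 = 24.48.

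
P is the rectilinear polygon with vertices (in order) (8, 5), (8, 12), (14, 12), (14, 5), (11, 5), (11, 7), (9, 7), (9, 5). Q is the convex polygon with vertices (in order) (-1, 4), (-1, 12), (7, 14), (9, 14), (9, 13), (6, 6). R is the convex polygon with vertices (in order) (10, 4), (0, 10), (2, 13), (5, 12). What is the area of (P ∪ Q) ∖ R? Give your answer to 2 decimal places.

79.90

|P ∪ Q| = 106.119.
|(P ∪ Q) ∩ R| = 26.2218.
|(P ∪ Q) ∖ R| = 106.119 − 26.2218 = 79.90.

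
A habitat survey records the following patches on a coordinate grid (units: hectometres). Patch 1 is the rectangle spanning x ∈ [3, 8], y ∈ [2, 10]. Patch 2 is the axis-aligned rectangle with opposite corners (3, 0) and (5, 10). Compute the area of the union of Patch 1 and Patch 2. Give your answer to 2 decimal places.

44.00

By inclusion–exclusion:
Individual areas: |Patch 1| = 40, |Patch 2| = 20.
|Patch 1∩Patch 2|: x∈[3,5], y∈[2,10] → 2·8 = 16.
|Patch 1 ∪ Patch 2| = 60 − 16 = 44.00.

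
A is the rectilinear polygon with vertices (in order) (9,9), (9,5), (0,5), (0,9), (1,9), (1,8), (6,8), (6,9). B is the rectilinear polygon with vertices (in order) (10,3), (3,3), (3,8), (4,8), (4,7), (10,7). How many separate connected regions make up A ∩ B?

A ∩ B is a single connected region.

1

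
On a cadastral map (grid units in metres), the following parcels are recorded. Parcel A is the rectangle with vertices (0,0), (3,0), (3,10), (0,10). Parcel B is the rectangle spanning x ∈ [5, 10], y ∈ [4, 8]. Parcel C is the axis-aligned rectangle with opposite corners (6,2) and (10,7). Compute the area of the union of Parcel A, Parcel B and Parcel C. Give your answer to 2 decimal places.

58.00

By inclusion–exclusion:
Individual areas: |Parcel A| = 30, |Parcel B| = 20, |Parcel C| = 20.
|Parcel A∩Parcel B| = 0 (no overlap).
|Parcel A∩Parcel C| = 0 (no overlap).
|Parcel B∩Parcel C|: x∈[6,10], y∈[4,7] → 4·3 = 12.
|Parcel A∩Parcel B∩Parcel C| = 0.
|Parcel A ∪ Parcel B ∪ Parcel C| = 70 − 12 + 0 = 58.00.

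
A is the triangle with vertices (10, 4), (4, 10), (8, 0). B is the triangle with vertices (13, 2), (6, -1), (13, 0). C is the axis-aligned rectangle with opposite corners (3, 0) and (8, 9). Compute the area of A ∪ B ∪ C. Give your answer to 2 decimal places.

58.30

By inclusion–exclusion:
Individual areas: |A| = 18, |B| = 7, |C| = 45.
|A∩B| = 0.
|A∩C| = 11.7.
|B∩C| = 0.
|A∩B∩C| = 0.
|A ∪ B ∪ C| = 70 − 11.7 + 0 = 58.30.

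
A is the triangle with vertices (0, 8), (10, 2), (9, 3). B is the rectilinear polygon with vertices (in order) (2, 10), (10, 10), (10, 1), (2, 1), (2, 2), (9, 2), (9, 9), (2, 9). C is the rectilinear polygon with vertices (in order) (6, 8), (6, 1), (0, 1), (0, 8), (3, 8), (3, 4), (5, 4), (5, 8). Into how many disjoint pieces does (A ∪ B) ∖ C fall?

2

(A ∪ B) ∖ C splits into 2 disjoint pieces (area 0.3556, area 20).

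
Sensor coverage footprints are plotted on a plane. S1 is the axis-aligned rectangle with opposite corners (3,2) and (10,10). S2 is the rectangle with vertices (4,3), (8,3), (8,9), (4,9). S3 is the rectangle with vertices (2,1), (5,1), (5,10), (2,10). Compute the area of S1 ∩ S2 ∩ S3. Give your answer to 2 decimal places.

6.00

The intersection is the polygon with vertices (4,9), (5,9), (5,3), (4,3).
By the shoelace formula its area is 6.00.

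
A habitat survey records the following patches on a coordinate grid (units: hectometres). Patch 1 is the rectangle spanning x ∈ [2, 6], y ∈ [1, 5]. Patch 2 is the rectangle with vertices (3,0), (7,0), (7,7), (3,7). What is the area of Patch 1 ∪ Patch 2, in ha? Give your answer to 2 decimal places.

By inclusion–exclusion:
Individual areas: |Patch 1| = 16, |Patch 2| = 28.
|Patch 1∩Patch 2|: x∈[3,6], y∈[1,5] → 3·4 = 12.
|Patch 1 ∪ Patch 2| = 44 − 12 = 32.00.

32.00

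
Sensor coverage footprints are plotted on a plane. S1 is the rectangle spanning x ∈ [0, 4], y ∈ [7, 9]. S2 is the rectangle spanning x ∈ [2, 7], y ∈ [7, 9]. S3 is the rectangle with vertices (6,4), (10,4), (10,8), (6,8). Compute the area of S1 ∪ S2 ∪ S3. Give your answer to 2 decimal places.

By inclusion–exclusion:
Individual areas: |S1| = 8, |S2| = 10, |S3| = 16.
|S1∩S2|: x∈[2,4], y∈[7,9] → 2·2 = 4.
|S1∩S3| = 0 (no overlap).
|S2∩S3|: x∈[6,7], y∈[7,8] → 1·1 = 1.
|S1∩S2∩S3| = 0.
|S1 ∪ S2 ∪ S3| = 34 − 5 + 0 = 29.00.

29.00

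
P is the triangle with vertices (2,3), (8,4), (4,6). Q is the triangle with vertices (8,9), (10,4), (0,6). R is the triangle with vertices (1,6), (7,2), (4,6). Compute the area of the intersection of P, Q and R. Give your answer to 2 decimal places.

0.47

The intersection is the polygon with vertices (3.529,5.294), (4,6), (4.706,5.059).
By the shoelace formula its area is 0.47.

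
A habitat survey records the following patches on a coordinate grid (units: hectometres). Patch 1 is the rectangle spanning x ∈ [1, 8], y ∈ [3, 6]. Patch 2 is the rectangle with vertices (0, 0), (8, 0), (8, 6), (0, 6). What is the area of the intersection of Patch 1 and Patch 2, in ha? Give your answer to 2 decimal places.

21.00

|Patch 1∩Patch 2|: x∈[1,8], y∈[3,6] → 7·3 = 21.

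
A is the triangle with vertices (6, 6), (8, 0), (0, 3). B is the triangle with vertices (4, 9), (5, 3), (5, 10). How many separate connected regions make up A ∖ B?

1

A ∖ B is a single connected region.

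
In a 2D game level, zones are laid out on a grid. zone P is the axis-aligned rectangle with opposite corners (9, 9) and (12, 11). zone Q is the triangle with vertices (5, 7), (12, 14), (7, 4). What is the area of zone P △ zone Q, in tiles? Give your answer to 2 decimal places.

|zone P| = 6, |zone Q| = 17.5, |zone P∩zone Q| = 2.
|zone P △ zone Q| = |zone P| + |zone Q| − 2·|zone P∩zone Q| = 6 + 17.5 − 4 = 19.50.

19.50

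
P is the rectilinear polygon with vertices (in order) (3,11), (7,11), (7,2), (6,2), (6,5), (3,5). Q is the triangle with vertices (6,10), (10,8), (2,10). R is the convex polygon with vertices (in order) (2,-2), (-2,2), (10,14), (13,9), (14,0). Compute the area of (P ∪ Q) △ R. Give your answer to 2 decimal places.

|P ∪ Q| = 28.25.
|(P ∪ Q) ∩ R| = 20.125.
|(P ∪ Q) △ R| = 28.25 + 147 − 40.25 = 135.00.

135.00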